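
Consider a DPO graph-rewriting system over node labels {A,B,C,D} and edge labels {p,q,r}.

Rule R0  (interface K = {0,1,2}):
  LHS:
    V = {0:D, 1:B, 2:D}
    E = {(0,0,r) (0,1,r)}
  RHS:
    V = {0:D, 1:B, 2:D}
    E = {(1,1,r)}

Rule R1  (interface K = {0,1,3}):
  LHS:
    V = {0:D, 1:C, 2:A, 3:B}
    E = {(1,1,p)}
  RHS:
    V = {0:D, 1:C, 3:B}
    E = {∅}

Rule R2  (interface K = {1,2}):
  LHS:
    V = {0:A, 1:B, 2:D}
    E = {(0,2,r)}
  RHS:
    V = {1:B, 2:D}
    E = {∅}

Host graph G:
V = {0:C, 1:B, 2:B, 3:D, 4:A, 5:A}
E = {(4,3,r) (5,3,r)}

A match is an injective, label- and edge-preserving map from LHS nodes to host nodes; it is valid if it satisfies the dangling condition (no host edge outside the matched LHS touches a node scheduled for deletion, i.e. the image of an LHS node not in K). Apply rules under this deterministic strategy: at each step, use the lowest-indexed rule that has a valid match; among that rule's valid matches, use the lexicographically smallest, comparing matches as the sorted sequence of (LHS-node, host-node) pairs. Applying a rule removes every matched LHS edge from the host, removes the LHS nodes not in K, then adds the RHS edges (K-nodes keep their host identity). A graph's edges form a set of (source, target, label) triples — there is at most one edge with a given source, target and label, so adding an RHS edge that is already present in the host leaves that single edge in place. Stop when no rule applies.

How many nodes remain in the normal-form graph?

Answer: 4

Rewrite trace:
start.  V:6 E:2  edges: 4-r->3 5-r->3
1. fire R2 via {0↦4, 1↦1, 2↦3}  →  V:5 E:1  edges: 5-r->3
2. fire R2 via {0↦5, 1↦1, 2↦3}  →  V:4 E:0  edges: ∅
normal form: no rule applies after step 2
NF nodes: {0:C, 1:B, 2:B, 3:D}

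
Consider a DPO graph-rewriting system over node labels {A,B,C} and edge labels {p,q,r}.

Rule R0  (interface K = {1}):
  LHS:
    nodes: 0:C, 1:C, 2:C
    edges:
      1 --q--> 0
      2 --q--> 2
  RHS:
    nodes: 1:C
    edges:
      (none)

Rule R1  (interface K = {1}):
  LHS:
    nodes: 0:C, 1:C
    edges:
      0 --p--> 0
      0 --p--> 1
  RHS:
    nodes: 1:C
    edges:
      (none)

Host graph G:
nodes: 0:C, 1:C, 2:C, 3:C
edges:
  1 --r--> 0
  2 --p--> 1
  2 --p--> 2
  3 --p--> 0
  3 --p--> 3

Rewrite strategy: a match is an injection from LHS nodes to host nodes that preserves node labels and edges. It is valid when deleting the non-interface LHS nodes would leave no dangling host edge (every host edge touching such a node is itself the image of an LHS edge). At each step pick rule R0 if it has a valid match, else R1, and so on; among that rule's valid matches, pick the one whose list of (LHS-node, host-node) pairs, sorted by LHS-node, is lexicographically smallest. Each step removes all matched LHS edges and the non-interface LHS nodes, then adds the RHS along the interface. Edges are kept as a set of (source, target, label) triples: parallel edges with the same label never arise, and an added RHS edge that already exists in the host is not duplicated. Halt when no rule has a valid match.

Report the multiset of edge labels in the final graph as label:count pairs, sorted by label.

initial: |V|=4 |E|=5  E = 1-r->0 2-p->1 2-p->2 3-p->0 3-p->3
step 1: apply R1 at {0↦2, 1↦1}  → |V|=3 |E|=3  E = 1-r->0 3-p->0 3-p->3
step 2: apply R1 at {0↦3, 1↦0}  → |V|=2 |E|=1  E = 1-r->0
halt: no rule applies after step 2
NF edges: [(1, 0, 'r')]

Answer: r:1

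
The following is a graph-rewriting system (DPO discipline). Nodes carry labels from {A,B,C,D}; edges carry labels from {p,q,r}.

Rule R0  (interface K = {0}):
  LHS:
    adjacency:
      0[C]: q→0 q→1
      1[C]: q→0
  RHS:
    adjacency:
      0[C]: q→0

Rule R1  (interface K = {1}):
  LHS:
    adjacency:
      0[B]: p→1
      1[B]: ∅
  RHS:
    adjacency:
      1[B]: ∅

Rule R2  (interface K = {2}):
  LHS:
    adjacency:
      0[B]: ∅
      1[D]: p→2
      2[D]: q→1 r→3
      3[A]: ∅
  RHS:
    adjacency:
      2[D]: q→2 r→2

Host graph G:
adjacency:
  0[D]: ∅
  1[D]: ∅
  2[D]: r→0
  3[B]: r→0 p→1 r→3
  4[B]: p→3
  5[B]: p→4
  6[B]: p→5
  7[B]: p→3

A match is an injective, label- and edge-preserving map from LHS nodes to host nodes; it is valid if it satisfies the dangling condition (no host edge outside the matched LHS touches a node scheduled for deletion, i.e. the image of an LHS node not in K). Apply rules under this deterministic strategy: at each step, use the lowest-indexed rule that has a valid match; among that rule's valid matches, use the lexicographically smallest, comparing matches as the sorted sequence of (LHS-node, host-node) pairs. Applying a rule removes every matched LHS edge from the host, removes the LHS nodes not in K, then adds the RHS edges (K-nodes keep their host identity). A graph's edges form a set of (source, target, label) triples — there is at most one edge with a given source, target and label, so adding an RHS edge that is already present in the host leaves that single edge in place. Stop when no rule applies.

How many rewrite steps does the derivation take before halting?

[0] host  ⇒  8 nodes, 8 edges  {2-r->0 3-r->0 3-p->1 3-r->3 4-p->3 5-p->4 6-p->5 7-p->3}
[1] R1 @ {0↦6, 1↦5}  ⇒  7 nodes, 7 edges  {2-r->0 3-r->0 3-p->1 3-r->3 4-p->3 5-p->4 7-p->3}
[2] R1 @ {0↦5, 1↦4}  ⇒  6 nodes, 6 edges  {2-r->0 3-r->0 3-p->1 3-r->3 4-p->3 7-p->3}
[3] R1 @ {0↦4, 1↦3}  ⇒  5 nodes, 5 edges  {2-r->0 3-r->0 3-p->1 3-r->3 7-p->3}
[4] R1 @ {0↦7, 1↦3}  ⇒  4 nodes, 4 edges  {2-r->0 3-r->0 3-p->1 3-r->3}
halt: no rule applies after step 4

Answer: 4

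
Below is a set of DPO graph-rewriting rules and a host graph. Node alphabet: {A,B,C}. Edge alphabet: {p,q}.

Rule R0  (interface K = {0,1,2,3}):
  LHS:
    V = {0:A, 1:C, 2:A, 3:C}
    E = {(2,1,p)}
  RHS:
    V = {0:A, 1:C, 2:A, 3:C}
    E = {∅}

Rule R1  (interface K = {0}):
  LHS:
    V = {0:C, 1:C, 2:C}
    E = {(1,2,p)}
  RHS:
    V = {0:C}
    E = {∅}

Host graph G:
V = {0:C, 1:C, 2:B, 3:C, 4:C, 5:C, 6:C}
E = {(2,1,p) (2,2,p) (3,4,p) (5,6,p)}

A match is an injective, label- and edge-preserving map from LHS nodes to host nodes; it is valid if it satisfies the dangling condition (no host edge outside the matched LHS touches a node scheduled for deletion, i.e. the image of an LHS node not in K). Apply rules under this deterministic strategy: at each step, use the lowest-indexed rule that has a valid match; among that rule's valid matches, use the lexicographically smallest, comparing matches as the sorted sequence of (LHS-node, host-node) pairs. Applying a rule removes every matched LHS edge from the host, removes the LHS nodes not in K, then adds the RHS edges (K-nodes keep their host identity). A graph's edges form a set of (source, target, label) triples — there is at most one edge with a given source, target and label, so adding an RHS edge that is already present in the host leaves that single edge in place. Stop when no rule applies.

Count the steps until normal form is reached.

start.  V:7 E:4  edges: 2-p->1 2-p->2 3-p->4 5-p->6
1. fire R1 via {0↦0, 1↦3, 2↦4}  →  V:5 E:3  edges: 2-p->1 2-p->2 5-p->6
2. fire R1 via {0↦0, 1↦5, 2↦6}  →  V:3 E:2  edges: 2-p->1 2-p->2
halt: no rule applies after step 2

Answer: 2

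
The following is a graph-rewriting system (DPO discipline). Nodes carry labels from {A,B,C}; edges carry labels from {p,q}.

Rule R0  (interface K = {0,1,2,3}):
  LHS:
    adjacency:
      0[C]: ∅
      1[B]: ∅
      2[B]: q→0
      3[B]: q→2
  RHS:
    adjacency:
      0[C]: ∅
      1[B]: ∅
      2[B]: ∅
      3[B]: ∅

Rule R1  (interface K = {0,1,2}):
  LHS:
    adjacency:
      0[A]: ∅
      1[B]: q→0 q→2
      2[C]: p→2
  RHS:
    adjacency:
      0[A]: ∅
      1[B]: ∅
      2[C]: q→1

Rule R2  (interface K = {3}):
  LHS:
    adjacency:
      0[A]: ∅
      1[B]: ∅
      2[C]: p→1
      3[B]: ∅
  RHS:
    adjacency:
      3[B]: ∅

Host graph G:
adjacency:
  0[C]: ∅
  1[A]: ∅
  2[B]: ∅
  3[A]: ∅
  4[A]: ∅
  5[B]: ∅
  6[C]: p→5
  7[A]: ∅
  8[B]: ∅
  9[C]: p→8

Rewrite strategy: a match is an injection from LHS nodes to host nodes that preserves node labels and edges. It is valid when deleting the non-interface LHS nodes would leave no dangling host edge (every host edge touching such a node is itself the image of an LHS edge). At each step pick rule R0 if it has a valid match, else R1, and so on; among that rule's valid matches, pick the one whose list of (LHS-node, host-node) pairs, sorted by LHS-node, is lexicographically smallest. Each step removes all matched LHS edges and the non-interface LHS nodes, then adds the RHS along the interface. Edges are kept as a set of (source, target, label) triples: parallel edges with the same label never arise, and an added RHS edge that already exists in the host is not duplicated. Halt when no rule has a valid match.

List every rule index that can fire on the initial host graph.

R0: no valid match — LHS pattern not found
R1: no valid match — LHS pattern not found
R2: 16 valid matches — {0↦1, 1↦5, 2↦6, 3↦2}, {0↦1, 1↦5, 2↦6, 3↦8}, {0↦1, 1↦8, 2↦9, 3↦2} (+13 more)

Answer: [R2]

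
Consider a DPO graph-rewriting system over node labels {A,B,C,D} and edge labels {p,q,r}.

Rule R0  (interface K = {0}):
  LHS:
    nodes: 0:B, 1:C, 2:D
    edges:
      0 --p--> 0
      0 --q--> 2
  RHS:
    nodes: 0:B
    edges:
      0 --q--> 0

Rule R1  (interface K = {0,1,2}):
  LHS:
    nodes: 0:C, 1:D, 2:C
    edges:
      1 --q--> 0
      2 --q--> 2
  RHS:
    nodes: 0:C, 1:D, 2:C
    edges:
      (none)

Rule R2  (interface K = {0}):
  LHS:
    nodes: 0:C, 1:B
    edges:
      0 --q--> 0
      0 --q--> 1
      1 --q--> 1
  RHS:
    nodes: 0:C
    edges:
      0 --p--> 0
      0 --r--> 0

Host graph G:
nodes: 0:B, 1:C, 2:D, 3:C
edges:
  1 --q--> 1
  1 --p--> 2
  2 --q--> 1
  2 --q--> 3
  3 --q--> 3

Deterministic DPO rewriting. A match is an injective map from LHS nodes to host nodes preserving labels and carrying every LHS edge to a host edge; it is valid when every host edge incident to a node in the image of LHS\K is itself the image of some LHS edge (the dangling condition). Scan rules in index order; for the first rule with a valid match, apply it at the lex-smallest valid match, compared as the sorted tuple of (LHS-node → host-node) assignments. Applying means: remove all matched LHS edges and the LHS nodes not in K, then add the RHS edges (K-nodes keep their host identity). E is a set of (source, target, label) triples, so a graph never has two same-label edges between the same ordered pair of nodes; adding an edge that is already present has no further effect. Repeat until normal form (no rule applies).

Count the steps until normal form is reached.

Answer: 2

Steps:
start.  V:4 E:5  edges: 1-q->1 1-p->2 2-q->1 2-q->3 3-q->3
1. fire R1 via {0↦1, 1↦2, 2↦3}  →  V:4 E:3  edges: 1-q->1 1-p->2 2-q->3
2. fire R1 via {0↦3, 1↦2, 2↦1}  →  V:4 E:1  edges: 1-p->2
final graph: no rule applies after step 2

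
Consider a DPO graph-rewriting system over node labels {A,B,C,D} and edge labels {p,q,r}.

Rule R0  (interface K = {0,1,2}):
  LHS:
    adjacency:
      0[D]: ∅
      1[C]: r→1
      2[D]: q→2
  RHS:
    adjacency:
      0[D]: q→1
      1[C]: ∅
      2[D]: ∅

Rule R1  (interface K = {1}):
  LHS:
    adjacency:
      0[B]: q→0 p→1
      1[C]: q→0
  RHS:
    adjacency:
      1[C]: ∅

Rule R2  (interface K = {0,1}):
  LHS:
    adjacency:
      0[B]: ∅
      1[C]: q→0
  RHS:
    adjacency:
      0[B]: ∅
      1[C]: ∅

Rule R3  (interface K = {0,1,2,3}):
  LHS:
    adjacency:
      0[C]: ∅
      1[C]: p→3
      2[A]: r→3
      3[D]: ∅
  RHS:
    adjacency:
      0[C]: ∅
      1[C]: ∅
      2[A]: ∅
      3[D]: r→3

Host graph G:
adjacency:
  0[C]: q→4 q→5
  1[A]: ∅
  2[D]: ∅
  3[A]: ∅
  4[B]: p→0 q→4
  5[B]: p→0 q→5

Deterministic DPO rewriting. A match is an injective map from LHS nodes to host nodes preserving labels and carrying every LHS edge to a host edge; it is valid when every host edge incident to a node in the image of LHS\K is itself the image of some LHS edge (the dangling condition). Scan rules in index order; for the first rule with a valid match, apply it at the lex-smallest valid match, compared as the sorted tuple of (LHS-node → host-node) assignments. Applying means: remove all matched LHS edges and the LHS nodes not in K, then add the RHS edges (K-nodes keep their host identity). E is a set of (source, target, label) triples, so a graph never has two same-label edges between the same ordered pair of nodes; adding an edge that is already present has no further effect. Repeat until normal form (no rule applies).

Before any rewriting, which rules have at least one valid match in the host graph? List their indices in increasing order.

Answer: [R1,R2]

Steps:
R0: no valid match — LHS pattern not found
R1: 2 valid matches — {0↦4, 1↦0}, {0↦5, 1↦0}
R2: 2 valid matches — {0↦4, 1↦0}, {0↦5, 1↦0}
R3: no valid match — LHS pattern not found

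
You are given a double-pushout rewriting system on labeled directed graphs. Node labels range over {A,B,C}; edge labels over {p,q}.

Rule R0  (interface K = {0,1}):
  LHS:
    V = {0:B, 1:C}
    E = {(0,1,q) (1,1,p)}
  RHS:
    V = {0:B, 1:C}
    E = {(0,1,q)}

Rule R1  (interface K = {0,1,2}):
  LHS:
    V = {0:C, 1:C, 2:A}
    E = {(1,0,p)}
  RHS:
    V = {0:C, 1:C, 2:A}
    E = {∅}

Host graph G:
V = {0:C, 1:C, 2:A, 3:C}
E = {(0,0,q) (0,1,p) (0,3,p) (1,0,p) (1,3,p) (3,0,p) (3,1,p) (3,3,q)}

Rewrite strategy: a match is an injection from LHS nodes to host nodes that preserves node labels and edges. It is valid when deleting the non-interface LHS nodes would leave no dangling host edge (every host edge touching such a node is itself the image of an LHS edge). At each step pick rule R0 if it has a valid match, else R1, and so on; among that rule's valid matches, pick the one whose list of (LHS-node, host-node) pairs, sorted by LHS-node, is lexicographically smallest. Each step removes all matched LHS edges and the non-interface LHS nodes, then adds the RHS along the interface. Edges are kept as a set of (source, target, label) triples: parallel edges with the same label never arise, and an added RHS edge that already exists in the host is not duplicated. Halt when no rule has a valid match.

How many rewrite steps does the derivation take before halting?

[0] host  ⇒  4 nodes, 8 edges  {0-q->0 0-p->1 0-p->3 1-p->0 1-p->3 3-p->0 3-p->1 3-q->3}
[1] R1 @ {0↦0, 1↦1, 2↦2}  ⇒  4 nodes, 7 edges  {0-q->0 0-p->1 0-p->3 1-p->3 3-p->0 3-p->1 3-q->3}
[2] R1 @ {0↦0, 1↦3, 2↦2}  ⇒  4 nodes, 6 edges  {0-q->0 0-p->1 0-p->3 1-p->3 3-p->1 3-q->3}
[3] R1 @ {0↦1, 1↦0, 2↦2}  ⇒  4 nodes, 5 edges  {0-q->0 0-p->3 1-p->3 3-p->1 3-q->3}
[4] R1 @ {0↦1, 1↦3, 2↦2}  ⇒  4 nodes, 4 edges  {0-q->0 0-p->3 1-p->3 3-q->3}
[5] R1 @ {0↦3, 1↦0, 2↦2}  ⇒  4 nodes, 3 edges  {0-q->0 1-p->3 3-q->3}
[6] R1 @ {0↦3, 1↦1, 2↦2}  ⇒  4 nodes, 2 edges  {0-q->0 3-q->3}
final graph: no rule applies after step 6

Answer: 6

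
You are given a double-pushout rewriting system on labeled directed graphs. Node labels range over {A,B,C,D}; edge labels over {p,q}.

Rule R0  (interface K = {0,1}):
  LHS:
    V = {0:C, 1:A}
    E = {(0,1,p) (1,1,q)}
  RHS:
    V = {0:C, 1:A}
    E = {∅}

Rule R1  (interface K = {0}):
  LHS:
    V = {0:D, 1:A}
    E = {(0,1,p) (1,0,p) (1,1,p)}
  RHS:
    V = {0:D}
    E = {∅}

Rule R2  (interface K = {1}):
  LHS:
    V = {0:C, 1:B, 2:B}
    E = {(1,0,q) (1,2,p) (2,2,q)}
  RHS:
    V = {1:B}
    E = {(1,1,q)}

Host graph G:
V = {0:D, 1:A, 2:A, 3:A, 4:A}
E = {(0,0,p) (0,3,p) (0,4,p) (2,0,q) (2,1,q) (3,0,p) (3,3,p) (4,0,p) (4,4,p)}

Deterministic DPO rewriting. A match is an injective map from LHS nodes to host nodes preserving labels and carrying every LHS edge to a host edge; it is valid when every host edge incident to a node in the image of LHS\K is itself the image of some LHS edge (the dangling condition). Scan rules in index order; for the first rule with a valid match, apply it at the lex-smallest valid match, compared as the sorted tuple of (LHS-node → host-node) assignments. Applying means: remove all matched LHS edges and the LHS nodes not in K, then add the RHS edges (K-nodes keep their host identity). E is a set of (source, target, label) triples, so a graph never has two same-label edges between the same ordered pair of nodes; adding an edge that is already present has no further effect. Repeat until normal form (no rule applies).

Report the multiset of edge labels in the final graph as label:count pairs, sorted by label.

start.  V:5 E:9  edges: 0-p->0 0-p->3 0-p->4 2-q->0 2-q->1 3-p->0 3-p->3 4-p->0 4-p->4
1. fire R1 via {0↦0, 1↦3}  →  V:4 E:6  edges: 0-p->0 0-p->4 2-q->0 2-q->1 4-p->0 4-p->4
2. fire R1 via {0↦0, 1↦4}  →  V:3 E:3  edges: 0-p->0 2-q->0 2-q->1
normal form: no rule applies after step 2
NF edges: [(0, 0, 'p'), (2, 0, 'q'), (2, 1, 'q')]

Answer: p:1 q:2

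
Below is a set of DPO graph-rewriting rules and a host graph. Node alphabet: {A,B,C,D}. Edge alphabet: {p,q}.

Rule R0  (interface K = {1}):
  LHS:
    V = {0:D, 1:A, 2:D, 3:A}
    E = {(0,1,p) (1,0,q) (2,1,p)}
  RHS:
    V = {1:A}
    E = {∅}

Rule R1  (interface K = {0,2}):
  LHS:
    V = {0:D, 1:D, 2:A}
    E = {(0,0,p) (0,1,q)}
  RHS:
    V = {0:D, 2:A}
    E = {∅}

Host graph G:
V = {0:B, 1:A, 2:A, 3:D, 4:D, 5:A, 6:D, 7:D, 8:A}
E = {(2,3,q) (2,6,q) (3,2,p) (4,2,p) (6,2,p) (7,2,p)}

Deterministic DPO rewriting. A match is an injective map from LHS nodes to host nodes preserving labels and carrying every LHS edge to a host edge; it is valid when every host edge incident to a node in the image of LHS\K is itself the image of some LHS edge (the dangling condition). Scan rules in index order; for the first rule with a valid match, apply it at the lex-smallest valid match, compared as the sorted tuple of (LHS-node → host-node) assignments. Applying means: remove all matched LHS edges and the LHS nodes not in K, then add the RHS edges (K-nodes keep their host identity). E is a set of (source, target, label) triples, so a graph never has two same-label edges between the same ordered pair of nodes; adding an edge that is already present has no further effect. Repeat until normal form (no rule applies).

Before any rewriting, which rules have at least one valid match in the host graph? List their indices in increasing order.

Answer: [R0]

Rewrite trace:
R0: 12 valid matches — {0↦3, 1↦2, 2↦4, 3↦1}, {0↦3, 1↦2, 2↦4, 3↦5}, {0↦3, 1↦2, 2↦4, 3↦8} (+9 more)
R1: no valid match — LHS pattern not found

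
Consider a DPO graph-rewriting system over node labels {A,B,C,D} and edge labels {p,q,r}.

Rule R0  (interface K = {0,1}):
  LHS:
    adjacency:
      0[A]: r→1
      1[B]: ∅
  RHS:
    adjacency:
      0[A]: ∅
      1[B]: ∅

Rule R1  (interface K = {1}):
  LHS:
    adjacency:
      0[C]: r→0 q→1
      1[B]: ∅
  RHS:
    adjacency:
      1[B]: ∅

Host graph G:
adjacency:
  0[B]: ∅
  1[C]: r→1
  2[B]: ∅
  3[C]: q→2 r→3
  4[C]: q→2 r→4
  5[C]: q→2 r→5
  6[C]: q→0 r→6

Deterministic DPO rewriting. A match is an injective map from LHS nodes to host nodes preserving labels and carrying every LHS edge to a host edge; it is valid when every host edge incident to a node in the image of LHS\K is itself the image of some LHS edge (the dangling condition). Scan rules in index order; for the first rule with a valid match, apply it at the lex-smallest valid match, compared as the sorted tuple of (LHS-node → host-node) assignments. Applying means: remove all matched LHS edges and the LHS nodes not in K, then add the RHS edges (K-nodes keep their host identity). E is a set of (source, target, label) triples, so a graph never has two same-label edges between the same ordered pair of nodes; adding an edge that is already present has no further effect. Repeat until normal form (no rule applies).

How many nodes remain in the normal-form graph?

Answer: 3

Derivation:
start.  V:7 E:9  edges: 1-r->1 3-q->2 3-r->3 4-q->2 4-r->4 5-q->2 5-r->5 6-q->0 6-r->6
1. fire R1 via {0↦3, 1↦2}  →  V:6 E:7  edges: 1-r->1 4-q->2 4-r->4 5-q->2 5-r->5 6-q->0 6-r->6
2. fire R1 via {0↦4, 1↦2}  →  V:5 E:5  edges: 1-r->1 5-q->2 5-r->5 6-q->0 6-r->6
3. fire R1 via {0↦5, 1↦2}  →  V:4 E:3  edges: 1-r->1 6-q->0 6-r->6
4. fire R1 via {0↦6, 1↦0}  →  V:3 E:1  edges: 1-r->1
halt: no rule applies after step 4
NF nodes: {0:B, 1:C, 2:B}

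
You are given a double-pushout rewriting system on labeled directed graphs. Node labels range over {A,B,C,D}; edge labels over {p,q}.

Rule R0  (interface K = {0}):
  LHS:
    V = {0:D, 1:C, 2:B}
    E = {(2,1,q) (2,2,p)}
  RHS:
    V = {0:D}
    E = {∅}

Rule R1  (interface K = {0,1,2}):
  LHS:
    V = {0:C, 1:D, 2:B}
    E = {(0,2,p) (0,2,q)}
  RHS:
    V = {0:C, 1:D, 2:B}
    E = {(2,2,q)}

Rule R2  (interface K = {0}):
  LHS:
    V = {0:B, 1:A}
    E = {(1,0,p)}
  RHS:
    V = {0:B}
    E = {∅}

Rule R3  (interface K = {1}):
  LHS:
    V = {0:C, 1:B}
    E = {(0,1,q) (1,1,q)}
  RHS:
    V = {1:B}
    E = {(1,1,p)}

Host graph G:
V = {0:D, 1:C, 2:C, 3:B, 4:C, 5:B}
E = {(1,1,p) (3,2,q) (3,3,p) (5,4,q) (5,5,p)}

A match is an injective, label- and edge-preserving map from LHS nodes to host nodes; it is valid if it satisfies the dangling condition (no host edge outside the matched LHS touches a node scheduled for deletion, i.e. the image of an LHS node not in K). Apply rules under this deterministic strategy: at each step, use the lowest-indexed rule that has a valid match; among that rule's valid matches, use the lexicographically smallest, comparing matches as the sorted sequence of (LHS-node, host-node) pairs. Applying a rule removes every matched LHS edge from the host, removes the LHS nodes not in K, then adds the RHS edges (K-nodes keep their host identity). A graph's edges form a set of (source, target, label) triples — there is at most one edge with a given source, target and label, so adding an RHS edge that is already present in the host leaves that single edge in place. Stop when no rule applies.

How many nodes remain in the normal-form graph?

Answer: 2

Derivation:
start.  V:6 E:5  edges: 1-p->1 3-q->2 3-p->3 5-q->4 5-p->5
1. fire R0 via {0↦0, 1↦2, 2↦3}  →  V:4 E:3  edges: 1-p->1 5-q->4 5-p->5
2. fire R0 via {0↦0, 1↦4, 2↦5}  →  V:2 E:1  edges: 1-p->1
final graph: no rule applies after step 2
NF nodes: {0:D, 1:C}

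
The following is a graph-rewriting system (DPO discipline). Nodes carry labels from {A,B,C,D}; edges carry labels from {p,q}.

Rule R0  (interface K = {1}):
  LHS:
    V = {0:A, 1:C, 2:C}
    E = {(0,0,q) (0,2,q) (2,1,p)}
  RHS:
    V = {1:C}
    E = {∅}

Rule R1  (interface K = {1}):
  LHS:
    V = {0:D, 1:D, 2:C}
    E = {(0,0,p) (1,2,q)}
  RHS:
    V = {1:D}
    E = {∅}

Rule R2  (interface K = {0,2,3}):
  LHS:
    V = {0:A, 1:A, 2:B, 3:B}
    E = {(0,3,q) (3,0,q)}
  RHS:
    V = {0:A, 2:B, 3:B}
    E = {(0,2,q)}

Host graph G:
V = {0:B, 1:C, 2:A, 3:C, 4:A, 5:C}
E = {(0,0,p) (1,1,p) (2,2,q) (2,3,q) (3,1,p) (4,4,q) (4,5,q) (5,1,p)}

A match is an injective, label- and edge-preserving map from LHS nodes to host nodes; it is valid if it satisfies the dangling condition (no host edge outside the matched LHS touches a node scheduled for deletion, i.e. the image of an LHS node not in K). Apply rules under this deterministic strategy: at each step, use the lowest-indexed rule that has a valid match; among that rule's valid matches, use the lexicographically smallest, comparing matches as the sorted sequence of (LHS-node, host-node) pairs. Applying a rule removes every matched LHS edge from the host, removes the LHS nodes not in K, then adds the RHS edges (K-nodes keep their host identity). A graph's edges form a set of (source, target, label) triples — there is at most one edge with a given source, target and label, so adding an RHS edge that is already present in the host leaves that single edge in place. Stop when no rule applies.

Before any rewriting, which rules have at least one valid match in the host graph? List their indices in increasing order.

R0: 2 valid matches — {0↦2, 1↦1, 2↦3}, {0↦4, 1↦1, 2↦5}
R1: no valid match — LHS pattern not found
R2: no valid match — LHS pattern not found

Answer: [R0]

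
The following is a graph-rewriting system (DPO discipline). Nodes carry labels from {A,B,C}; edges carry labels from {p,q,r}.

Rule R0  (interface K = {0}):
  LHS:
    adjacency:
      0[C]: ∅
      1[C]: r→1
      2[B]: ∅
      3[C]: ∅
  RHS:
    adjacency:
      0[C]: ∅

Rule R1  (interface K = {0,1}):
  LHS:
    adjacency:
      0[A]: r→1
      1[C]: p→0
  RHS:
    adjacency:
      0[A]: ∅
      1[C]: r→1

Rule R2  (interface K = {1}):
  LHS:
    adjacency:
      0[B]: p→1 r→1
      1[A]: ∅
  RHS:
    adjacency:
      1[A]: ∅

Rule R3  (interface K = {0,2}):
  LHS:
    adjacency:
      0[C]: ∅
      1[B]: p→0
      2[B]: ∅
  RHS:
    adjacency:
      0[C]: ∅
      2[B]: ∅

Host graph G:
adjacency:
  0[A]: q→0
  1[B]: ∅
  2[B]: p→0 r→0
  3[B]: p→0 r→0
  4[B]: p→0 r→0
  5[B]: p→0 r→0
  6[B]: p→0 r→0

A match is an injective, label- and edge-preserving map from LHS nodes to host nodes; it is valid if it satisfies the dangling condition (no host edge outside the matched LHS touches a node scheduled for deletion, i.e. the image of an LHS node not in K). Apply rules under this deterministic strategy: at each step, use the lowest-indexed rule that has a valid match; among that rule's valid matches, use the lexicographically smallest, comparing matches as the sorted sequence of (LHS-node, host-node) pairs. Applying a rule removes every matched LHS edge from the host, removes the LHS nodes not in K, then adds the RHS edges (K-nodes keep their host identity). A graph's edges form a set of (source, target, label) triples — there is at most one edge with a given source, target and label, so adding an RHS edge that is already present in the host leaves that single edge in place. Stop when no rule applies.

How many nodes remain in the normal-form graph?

initial: |V|=7 |E|=11  E = 0-q->0 2-p->0 2-r->0 3-p->0 3-r->0 4-p->0 4-r->0 5-p->0 5-r->0 6-p->0 6-r->0
step 1: apply R2 at {0↦2, 1↦0}  → |V|=6 |E|=9  E = 0-q->0 3-p->0 3-r->0 4-p->0 4-r->0 5-p->0 5-r->0 6-p->0 6-r->0
step 2: apply R2 at {0↦3, 1↦0}  → |V|=5 |E|=7  E = 0-q->0 4-p->0 4-r->0 5-p->0 5-r->0 6-p->0 6-r->0
step 3: apply R2 at {0↦4, 1↦0}  → |V|=4 |E|=5  E = 0-q->0 5-p->0 5-r->0 6-p->0 6-r->0
step 4: apply R2 at {0↦5, 1↦0}  → |V|=3 |E|=3  E = 0-q->0 6-p->0 6-r->0
step 5: apply R2 at {0↦6, 1↦0}  → |V|=2 |E|=1  E = 0-q->0
halt: no rule applies after step 5
NF nodes: {0:A, 1:B}

Answer: 2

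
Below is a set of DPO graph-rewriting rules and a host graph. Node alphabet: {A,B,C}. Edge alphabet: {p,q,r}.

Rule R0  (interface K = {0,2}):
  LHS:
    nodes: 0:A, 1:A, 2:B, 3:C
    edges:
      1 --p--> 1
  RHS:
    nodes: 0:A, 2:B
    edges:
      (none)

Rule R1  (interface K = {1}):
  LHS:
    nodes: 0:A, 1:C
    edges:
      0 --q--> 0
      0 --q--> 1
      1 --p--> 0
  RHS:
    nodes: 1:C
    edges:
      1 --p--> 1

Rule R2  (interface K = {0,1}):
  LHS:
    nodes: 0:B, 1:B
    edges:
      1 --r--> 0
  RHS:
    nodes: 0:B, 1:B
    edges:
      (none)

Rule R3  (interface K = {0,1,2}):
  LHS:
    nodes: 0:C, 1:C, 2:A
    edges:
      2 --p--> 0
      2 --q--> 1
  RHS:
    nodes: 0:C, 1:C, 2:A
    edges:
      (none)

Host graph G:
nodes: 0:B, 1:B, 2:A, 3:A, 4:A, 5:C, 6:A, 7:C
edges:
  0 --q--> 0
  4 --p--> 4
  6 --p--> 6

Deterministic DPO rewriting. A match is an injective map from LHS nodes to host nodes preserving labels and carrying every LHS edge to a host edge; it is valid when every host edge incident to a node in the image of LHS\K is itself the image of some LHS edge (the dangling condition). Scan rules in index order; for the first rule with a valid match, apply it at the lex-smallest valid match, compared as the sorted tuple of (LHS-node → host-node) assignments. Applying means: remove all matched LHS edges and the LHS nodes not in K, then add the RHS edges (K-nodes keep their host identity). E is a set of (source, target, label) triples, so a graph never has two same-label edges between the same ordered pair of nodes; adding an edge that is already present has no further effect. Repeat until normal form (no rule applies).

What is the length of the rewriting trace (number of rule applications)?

initial: |V|=8 |E|=3  E = 0-q->0 4-p->4 6-p->6
step 1: apply R0 at {0↦2, 1↦4, 2↦0, 3↦5}  → |V|=6 |E|=2  E = 0-q->0 6-p->6
step 2: apply R0 at {0↦2, 1↦6, 2↦0, 3↦7}  → |V|=4 |E|=1  E = 0-q->0
final graph: no rule applies after step 2

Answer: 2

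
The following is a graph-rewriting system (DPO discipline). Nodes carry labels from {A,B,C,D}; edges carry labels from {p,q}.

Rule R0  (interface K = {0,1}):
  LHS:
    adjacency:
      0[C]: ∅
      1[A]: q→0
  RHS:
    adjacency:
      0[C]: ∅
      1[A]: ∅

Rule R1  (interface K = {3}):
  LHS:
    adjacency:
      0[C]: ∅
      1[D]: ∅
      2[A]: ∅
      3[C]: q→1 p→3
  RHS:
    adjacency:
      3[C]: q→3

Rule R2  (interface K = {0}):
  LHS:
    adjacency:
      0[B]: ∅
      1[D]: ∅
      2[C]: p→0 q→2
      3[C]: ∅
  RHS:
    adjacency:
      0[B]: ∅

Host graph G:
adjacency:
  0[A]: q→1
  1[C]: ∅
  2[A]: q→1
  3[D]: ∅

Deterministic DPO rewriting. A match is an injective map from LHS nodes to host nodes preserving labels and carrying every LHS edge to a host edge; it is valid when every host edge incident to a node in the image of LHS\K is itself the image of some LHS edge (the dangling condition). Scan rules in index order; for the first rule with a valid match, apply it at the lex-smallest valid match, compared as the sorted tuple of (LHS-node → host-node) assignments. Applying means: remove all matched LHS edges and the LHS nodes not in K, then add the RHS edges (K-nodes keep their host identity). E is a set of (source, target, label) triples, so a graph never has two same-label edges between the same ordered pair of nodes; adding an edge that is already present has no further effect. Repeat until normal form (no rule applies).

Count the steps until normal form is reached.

initial: |V|=4 |E|=2  E = 0-q->1 2-q->1
step 1: apply R0 at {0↦1, 1↦0}  → |V|=4 |E|=1  E = 2-q->1
step 2: apply R0 at {0↦1, 1↦2}  → |V|=4 |E|=0  E = ∅
halt: no rule applies after step 2

Answer: 2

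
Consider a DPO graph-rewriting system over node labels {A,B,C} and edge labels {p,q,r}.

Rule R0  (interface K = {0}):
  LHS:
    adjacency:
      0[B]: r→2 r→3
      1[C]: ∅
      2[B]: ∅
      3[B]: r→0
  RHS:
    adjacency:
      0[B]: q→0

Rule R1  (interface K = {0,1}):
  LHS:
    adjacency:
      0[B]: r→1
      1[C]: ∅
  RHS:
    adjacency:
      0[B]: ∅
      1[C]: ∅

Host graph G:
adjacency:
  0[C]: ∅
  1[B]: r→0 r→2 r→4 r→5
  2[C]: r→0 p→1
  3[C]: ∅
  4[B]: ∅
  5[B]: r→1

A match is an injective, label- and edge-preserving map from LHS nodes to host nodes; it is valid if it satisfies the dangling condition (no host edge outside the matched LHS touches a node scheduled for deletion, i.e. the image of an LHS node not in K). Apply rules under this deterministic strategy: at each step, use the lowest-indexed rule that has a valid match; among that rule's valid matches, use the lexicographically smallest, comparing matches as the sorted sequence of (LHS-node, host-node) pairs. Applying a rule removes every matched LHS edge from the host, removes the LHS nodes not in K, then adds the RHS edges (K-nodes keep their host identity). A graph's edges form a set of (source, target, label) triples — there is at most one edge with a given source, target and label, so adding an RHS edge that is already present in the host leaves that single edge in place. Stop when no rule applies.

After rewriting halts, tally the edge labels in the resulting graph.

Answer: p:1 q:1 r:1

Derivation:
start.  V:6 E:7  edges: 1-r->0 1-r->2 1-r->4 1-r->5 2-r->0 2-p->1 5-r->1
1. fire R0 via {0↦1, 1↦3, 2↦4, 3↦5}  →  V:3 E:5  edges: 1-r->0 1-q->1 1-r->2 2-r->0 2-p->1
2. fire R1 via {0↦1, 1↦0}  →  V:3 E:4  edges: 1-q->1 1-r->2 2-r->0 2-p->1
3. fire R1 via {0↦1, 1↦2}  →  V:3 E:3  edges: 1-q->1 2-r->0 2-p->1
halt: no rule applies after step 3
NF edges: [(1, 1, 'q'), (2, 0, 'r'), (2, 1, 'p')]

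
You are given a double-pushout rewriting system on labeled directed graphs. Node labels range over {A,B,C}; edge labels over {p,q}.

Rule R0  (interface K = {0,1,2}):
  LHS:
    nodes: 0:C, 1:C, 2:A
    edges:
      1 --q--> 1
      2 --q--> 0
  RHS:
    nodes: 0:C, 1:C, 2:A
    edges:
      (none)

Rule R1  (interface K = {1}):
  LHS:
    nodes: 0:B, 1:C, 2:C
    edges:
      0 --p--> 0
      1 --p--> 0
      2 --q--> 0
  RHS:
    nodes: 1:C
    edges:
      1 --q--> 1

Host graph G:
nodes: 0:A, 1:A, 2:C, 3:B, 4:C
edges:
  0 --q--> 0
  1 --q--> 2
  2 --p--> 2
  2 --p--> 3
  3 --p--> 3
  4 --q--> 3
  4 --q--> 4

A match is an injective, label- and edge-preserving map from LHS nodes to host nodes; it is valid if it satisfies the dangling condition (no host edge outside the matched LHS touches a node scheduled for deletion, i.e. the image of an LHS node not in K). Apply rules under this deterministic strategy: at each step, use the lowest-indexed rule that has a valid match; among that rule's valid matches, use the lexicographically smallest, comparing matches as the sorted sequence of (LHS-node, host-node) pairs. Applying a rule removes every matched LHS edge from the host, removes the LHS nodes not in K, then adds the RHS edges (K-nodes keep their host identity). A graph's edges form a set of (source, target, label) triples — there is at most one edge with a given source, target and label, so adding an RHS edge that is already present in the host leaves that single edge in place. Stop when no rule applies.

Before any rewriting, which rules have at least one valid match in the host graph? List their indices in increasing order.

R0: 1 valid match — {0↦2, 1↦4, 2↦1}
R1: no valid match — 1 raw match, all fail dangling condition

Answer: [R0]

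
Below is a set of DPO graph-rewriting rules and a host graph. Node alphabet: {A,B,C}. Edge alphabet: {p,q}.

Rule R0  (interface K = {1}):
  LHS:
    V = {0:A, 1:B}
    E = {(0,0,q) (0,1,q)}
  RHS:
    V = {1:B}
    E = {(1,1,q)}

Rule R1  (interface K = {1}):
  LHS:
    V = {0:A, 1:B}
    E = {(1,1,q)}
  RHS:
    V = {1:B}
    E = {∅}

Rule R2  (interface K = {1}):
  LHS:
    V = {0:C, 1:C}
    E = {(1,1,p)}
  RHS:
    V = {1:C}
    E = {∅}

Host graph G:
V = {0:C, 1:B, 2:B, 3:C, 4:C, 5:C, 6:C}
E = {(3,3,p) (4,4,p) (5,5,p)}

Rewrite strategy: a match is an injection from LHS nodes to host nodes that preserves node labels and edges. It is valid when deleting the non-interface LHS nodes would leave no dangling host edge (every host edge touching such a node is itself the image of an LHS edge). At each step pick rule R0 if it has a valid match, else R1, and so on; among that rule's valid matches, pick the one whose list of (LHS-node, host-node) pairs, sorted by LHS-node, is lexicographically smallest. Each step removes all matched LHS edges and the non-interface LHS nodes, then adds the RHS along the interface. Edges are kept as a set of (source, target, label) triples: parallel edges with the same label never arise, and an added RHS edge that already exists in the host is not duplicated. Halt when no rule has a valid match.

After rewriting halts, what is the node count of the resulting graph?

Answer: 4

Rewrite trace:
[0] host  ⇒  7 nodes, 3 edges  {3-p->3 4-p->4 5-p->5}
[1] R2 @ {0↦0, 1↦3}  ⇒  6 nodes, 2 edges  {4-p->4 5-p->5}
[2] R2 @ {0↦3, 1↦4}  ⇒  5 nodes, 1 edges  {5-p->5}
[3] R2 @ {0↦4, 1↦5}  ⇒  4 nodes, 0 edges  {∅}
halt: no rule applies after step 3
NF nodes: {1:B, 2:B, 5:C, 6:C}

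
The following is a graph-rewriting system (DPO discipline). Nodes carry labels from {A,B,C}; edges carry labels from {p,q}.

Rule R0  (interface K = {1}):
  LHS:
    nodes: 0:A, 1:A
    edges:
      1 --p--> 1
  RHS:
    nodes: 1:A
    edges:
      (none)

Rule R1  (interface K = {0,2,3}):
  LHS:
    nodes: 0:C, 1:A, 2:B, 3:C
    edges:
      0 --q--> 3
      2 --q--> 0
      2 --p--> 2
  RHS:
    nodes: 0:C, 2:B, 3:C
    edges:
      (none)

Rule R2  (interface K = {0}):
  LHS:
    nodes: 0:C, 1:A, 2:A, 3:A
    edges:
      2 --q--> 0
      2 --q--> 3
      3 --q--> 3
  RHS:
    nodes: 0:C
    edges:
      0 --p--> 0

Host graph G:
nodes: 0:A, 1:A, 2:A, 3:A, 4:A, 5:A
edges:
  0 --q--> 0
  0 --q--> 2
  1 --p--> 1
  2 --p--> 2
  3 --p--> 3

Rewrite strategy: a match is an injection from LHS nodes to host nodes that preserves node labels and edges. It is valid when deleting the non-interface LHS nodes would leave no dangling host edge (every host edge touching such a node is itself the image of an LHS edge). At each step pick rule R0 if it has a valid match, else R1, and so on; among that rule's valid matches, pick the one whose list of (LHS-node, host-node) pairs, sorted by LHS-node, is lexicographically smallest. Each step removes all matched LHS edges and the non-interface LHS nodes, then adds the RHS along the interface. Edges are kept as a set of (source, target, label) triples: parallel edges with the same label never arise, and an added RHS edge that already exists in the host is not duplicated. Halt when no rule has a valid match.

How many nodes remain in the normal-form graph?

Answer: 3

Rewrite trace:
start.  V:6 E:5  edges: 0-q->0 0-q->2 1-p->1 2-p->2 3-p->3
1. fire R0 via {0↦4, 1↦1}  →  V:5 E:4  edges: 0-q->0 0-q->2 2-p->2 3-p->3
2. fire R0 via {0↦1, 1↦2}  →  V:4 E:3  edges: 0-q->0 0-q->2 3-p->3
3. fire R0 via {0↦5, 1↦3}  →  V:3 E:2  edges: 0-q->0 0-q->2
final graph: no rule applies after step 3
NF nodes: {0:A, 2:A, 3:A}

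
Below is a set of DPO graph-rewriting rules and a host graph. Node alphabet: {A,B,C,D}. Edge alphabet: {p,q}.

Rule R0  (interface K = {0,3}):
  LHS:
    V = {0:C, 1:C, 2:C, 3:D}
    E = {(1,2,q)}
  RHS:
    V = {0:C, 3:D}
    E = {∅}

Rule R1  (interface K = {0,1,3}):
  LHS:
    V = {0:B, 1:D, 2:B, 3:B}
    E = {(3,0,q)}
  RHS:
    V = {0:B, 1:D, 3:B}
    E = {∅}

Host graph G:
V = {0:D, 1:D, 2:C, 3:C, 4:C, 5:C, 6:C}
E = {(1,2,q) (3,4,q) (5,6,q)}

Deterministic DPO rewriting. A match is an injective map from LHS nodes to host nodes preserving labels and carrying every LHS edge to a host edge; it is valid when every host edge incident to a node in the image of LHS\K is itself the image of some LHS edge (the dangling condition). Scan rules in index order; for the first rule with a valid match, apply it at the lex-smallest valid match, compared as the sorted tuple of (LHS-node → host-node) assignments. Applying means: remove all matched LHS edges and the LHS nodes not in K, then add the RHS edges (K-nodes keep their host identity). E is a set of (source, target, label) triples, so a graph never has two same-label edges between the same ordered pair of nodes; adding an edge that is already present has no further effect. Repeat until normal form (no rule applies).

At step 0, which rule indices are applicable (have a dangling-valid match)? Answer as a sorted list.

R0: 12 valid matches — {0↦2, 1↦3, 2↦4, 3↦0}, {0↦2, 1↦3, 2↦4, 3↦1}, {0↦2, 1↦5, 2↦6, 3↦0} (+9 more)
R1: no valid match — LHS pattern not found

Answer: [R0]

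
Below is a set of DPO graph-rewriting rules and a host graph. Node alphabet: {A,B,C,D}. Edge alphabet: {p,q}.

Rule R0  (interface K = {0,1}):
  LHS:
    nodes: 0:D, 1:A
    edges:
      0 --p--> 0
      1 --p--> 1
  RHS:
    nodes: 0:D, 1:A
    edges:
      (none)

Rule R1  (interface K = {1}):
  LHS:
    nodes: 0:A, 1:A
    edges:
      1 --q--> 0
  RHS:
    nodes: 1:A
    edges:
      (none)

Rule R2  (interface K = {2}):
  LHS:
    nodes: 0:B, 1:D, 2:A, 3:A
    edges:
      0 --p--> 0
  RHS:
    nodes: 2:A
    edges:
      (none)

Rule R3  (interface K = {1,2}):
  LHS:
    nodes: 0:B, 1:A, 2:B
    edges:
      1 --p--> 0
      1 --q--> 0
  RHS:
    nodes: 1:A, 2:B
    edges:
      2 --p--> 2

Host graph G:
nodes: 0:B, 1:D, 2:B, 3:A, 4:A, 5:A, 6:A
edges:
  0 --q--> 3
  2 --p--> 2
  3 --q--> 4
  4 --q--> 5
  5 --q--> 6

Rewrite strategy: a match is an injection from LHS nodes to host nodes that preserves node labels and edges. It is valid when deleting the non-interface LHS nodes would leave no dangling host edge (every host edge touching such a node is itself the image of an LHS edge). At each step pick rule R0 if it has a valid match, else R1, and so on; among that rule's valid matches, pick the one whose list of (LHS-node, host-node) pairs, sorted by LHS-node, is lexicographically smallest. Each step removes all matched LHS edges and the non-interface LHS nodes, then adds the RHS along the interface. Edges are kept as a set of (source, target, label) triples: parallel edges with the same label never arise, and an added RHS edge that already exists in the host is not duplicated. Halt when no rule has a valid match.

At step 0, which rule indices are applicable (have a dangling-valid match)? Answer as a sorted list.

Answer: [R1]

Derivation:
R0: no valid match — LHS pattern not found
R1: 1 valid match — {0↦6, 1↦5}
R2: no valid match — 12 raw matches, all fail dangling condition
R3: no valid match — LHS pattern not found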